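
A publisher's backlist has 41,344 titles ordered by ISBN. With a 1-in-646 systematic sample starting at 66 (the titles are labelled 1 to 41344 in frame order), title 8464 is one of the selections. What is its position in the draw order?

14

k = 646
position = (8464 − 66)/646 + 1 = 8398/646 + 1 = 13 + 1 = 14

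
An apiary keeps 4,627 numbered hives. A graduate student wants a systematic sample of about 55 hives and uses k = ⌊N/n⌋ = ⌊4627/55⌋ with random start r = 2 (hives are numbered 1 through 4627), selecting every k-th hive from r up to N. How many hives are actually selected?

k = ⌊4627/55⌋ = 84
Achieved size = ⌊(4627 − 2)/84⌋ + 1 = ⌊4625/84⌋ + 1 = 55 + 1 = 56
(last selection: 2 + 55×84 = 4622 ≤ 4627; next would be 4706 > 4627)

56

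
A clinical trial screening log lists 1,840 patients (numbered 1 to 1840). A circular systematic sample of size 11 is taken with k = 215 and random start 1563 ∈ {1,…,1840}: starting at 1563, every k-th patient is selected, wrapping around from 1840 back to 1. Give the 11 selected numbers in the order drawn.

Selection 1: 1563
Selection 2: 1563 + 215 = 1778
Selection 3: 1778 + 215 = 1993 → 1993 − 1840 = 153
Selection 4: 153 + 215 = 368
Selection 5: 368 + 215 = 583
Selection 6: 583 + 215 = 798
Selection 7: 798 + 215 = 1013
Selection 8: 1013 + 215 = 1228
Selection 9: 1228 + 215 = 1443
Selection 10: 1443 + 215 = 1658
Selection 11: 1658 + 215 = 1873 → 1873 − 1840 = 33

1563, 1778, 153, 368, 583, 798, 1013, 1228, 1443, 1658, 33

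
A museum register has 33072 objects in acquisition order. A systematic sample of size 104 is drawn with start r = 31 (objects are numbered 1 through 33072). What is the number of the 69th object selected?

k = 33072/104 = 318
69th selection = r + (69−1)·k = 31 + 68×318 = 31 + 21624 = 21655

21655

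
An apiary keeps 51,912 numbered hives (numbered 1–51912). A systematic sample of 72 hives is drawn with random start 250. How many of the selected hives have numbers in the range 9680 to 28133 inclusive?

25

k = 51912/72 = 721
First selection ≥ 9680: 250 + ⌈(9680−250)/721⌉·721 = 250 + 14×721 = 10344
Last selection ≤ 28133: 250 + ⌊(28133−250)/721⌋·721 = 250 + 38×721 = 27648
Count = 38 − 14 + 1 = 25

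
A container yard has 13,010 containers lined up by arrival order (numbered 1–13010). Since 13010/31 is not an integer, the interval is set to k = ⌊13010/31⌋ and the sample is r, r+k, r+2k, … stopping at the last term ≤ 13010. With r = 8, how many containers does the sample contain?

32

k = ⌊13010/31⌋ = 419
Achieved size = ⌊(13010 − 8)/419⌋ + 1 = ⌊13002/419⌋ + 1 = 31 + 1 = 32
(last selection: 8 + 31×419 = 12997 ≤ 13010; next would be 13416 > 13010)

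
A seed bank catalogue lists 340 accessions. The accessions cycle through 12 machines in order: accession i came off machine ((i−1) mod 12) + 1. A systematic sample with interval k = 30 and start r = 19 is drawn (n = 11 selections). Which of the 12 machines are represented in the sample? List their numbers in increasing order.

Consecutive selections differ by k = 30, so their machine numbers differ by 30 mod 12 = 6.
gcd(30, 12) = 6, so the sample visits 12/6 = 2 distinct residues mod 12.
Start 19 is machine 7; the machines hit are 1, 7.

1, 7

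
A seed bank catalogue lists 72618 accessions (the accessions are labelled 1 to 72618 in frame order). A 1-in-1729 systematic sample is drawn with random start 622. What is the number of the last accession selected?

71511

k = 1729
42nd selection = r + (42−1)·k = 622 + 41×1729 = 622 + 70889 = 71511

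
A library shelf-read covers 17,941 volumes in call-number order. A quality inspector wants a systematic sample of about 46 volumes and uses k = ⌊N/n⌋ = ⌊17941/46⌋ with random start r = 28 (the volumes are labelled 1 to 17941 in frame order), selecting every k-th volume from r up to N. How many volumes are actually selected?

k = ⌊17941/46⌋ = 390
Achieved size = ⌊(17941 − 28)/390⌋ + 1 = ⌊17913/390⌋ + 1 = 45 + 1 = 46
(last selection: 28 + 45×390 = 17578 ≤ 17941; next would be 17968 > 17941)

46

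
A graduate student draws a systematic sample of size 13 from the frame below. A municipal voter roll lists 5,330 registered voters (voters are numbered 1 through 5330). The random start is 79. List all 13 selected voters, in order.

79, 489, 899, 1309, 1719, 2129, 2539, 2949, 3359, 3769, 4179, 4589, 4999

k = N/n = 5330/13 = 410
voter 1: 79
voter 2: 79 + 410 = 489
voter 3: 489 + 410 = 899
voter 4: 899 + 410 = 1309
voter 5: 1309 + 410 = 1719
voter 6: 1719 + 410 = 2129
voter 7: 2129 + 410 = 2539
voter 8: 2539 + 410 = 2949
voter 9: 2949 + 410 = 3359
voter 10: 3359 + 410 = 3769
voter 11: 3769 + 410 = 4179
voter 12: 4179 + 410 = 4589
voter 13: 4589 + 410 = 4999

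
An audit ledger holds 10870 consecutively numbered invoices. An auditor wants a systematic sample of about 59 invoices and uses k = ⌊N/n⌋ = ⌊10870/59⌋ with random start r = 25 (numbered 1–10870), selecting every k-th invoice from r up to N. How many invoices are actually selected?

k = ⌊10870/59⌋ = 184
Achieved size = ⌊(10870 − 25)/184⌋ + 1 = ⌊10845/184⌋ + 1 = 58 + 1 = 59
(last selection: 25 + 58×184 = 10697 ≤ 10870; next would be 10881 > 10870)

59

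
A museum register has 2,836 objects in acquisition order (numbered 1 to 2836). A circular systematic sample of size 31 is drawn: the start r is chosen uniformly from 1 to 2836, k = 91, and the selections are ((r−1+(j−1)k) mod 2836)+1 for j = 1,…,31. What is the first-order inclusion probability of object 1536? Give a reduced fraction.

31/2836

For each position j, as r ranges over 1…2836 the j-th selection hits every object exactly once, so object 1536 is selected for exactly 31 of the 2836 starts.
Inclusion probability = 31/2836.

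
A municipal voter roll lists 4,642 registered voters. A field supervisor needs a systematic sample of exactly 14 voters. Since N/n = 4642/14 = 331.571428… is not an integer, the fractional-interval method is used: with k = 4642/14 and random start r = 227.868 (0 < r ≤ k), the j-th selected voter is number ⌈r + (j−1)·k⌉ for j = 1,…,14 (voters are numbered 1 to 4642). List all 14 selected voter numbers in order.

228, 560, 892, 1223, 1555, 1886, 2218, 2549, 2881, 3213, 3544, 3876, 4207, 4539

j=1: r + 0k = 227.868 → ⌈·⌉ = 228
j=2: r + 1k = 559.439428… → ⌈·⌉ = 560
j=3: r + 2k = 891.010857… → ⌈·⌉ = 892
j=4: r + 3k = 1222.582285… → ⌈·⌉ = 1223
j=5: r + 4k = 1554.153714… → ⌈·⌉ = 1555
j=6: r + 5k = 1885.725142… → ⌈·⌉ = 1886
j=7: r + 6k = 2217.296571… → ⌈·⌉ = 2218
j=8: r + 7k = 2548.868 → ⌈·⌉ = 2549
j=9: r + 8k = 2880.439428… → ⌈·⌉ = 2881
j=10: r + 9k = 3212.010857… → ⌈·⌉ = 3213
j=11: r + 10k = 3543.582285… → ⌈·⌉ = 3544
j=12: r + 11k = 3875.153714… → ⌈·⌉ = 3876
j=13: r + 12k = 4206.725142… → ⌈·⌉ = 4207
j=14: r + 13k = 4538.296571… → ⌈·⌉ = 4539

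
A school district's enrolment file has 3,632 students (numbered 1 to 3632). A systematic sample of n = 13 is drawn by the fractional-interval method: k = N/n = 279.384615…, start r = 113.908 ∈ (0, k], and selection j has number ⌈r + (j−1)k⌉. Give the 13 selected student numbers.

114, 394, 673, 953, 1232, 1511, 1791, 2070, 2349, 2629, 2908, 3188, 3467

j=1: r + 0k = 113.908 → ⌈·⌉ = 114
j=2: r + 1k = 393.292615… → ⌈·⌉ = 394
j=3: r + 2k = 672.677230… → ⌈·⌉ = 673
j=4: r + 3k = 952.061846… → ⌈·⌉ = 953
j=5: r + 4k = 1231.446461… → ⌈·⌉ = 1232
j=6: r + 5k = 1510.831076… → ⌈·⌉ = 1511
j=7: r + 6k = 1790.215692… → ⌈·⌉ = 1791
j=8: r + 7k = 2069.600307… → ⌈·⌉ = 2070
j=9: r + 8k = 2348.984923… → ⌈·⌉ = 2349
j=10: r + 9k = 2628.369538… → ⌈·⌉ = 2629
j=11: r + 10k = 2907.754153… → ⌈·⌉ = 2908
j=12: r + 11k = 3187.138769… → ⌈·⌉ = 3188
j=13: r + 12k = 3466.523384… → ⌈·⌉ = 3467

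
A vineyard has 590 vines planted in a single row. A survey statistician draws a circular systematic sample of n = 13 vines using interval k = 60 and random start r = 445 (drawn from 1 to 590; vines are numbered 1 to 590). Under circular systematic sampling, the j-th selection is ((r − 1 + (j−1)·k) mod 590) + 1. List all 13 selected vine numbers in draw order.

445, 505, 565, 35, 95, 155, 215, 275, 335, 395, 455, 515, 575

Selection 1: 445
Selection 2: 445 + 60 = 505
Selection 3: 505 + 60 = 565
Selection 4: 565 + 60 = 625 → 625 − 590 = 35
Selection 5: 35 + 60 = 95
Selection 6: 95 + 60 = 155
Selection 7: 155 + 60 = 215
Selection 8: 215 + 60 = 275
Selection 9: 275 + 60 = 335
Selection 10: 335 + 60 = 395
Selection 11: 395 + 60 = 455
Selection 12: 455 + 60 = 515
Selection 13: 515 + 60 = 575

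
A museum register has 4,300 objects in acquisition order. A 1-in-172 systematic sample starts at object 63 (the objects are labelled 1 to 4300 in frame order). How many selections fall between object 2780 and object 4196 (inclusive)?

k = 172
First selection ≥ 2780: 63 + ⌈(2780−63)/172⌉·172 = 63 + 16×172 = 2815
Last selection ≤ 4196: 63 + ⌊(4196−63)/172⌋·172 = 63 + 24×172 = 4191
Count = 24 − 16 + 1 = 9

9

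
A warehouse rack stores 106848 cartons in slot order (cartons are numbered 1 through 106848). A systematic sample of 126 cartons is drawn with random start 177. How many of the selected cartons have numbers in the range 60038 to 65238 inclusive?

k = 106848/126 = 848
First selection ≥ 60038: 177 + ⌈(60038−177)/848⌉·848 = 177 + 71×848 = 60385
Last selection ≤ 65238: 177 + ⌊(65238−177)/848⌋·848 = 177 + 76×848 = 64625
Count = 76 − 71 + 1 = 6

6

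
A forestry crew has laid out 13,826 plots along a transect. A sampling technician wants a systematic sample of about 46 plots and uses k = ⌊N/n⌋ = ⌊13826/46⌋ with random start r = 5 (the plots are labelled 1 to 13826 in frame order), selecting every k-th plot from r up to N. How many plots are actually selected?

47

k = ⌊13826/46⌋ = 300
Achieved size = ⌊(13826 − 5)/300⌋ + 1 = ⌊13821/300⌋ + 1 = 46 + 1 = 47
(last selection: 5 + 46×300 = 13805 ≤ 13826; next would be 14105 > 13826)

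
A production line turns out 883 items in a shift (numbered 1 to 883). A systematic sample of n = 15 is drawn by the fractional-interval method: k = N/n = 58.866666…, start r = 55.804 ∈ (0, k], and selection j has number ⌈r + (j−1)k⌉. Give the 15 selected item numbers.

j=1: r + 0k = 55.804 → ⌈·⌉ = 56
j=2: r + 1k = 114.670666… → ⌈·⌉ = 115
j=3: r + 2k = 173.537333… → ⌈·⌉ = 174
j=4: r + 3k = 232.404 → ⌈·⌉ = 233
j=5: r + 4k = 291.270666… → ⌈·⌉ = 292
j=6: r + 5k = 350.137333… → ⌈·⌉ = 351
j=7: r + 6k = 409.004 → ⌈·⌉ = 410
j=8: r + 7k = 467.870666… → ⌈·⌉ = 468
j=9: r + 8k = 526.737333… → ⌈·⌉ = 527
j=10: r + 9k = 585.604 → ⌈·⌉ = 586
j=11: r + 10k = 644.470666… → ⌈·⌉ = 645
j=12: r + 11k = 703.337333… → ⌈·⌉ = 704
j=13: r + 12k = 762.204 → ⌈·⌉ = 763
j=14: r + 13k = 821.070666… → ⌈·⌉ = 822
j=15: r + 14k = 879.937333… → ⌈·⌉ = 880

56, 115, 174, 233, 292, 351, 410, 468, 527, 586, 645, 704, 763, 822, 880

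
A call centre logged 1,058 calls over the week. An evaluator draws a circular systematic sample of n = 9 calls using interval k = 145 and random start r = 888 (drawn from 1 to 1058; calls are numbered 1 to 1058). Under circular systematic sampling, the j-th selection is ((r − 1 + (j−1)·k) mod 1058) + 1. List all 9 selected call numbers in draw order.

Selection 1: 888
Selection 2: 888 + 145 = 1033
Selection 3: 1033 + 145 = 1178 → 1178 − 1058 = 120
Selection 4: 120 + 145 = 265
Selection 5: 265 + 145 = 410
Selection 6: 410 + 145 = 555
Selection 7: 555 + 145 = 700
Selection 8: 700 + 145 = 845
Selection 9: 845 + 145 = 990

888, 1033, 120, 265, 410, 555, 700, 845, 990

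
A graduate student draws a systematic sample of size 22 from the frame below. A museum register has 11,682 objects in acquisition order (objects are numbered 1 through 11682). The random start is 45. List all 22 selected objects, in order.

k = N/n = 11682/22 = 531
object 1: 45
object 2: 45 + 531 = 576
object 3: 576 + 531 = 1107
object 4: 1107 + 531 = 1638
object 5: 1638 + 531 = 2169
object 6: 2169 + 531 = 2700
object 7: 2700 + 531 = 3231
object 8: 3231 + 531 = 3762
object 9: 3762 + 531 = 4293
object 10: 4293 + 531 = 4824
object 11: 4824 + 531 = 5355
object 12: 5355 + 531 = 5886
object 13: 5886 + 531 = 6417
object 14: 6417 + 531 = 6948
object 15: 6948 + 531 = 7479
object 16: 7479 + 531 = 8010
object 17: 8010 + 531 = 8541
object 18: 8541 + 531 = 9072
object 19: 9072 + 531 = 9603
object 20: 9603 + 531 = 10134
object 21: 10134 + 531 = 10665
object 22: 10665 + 531 = 11196

45, 576, 1107, 1638, 2169, 2700, 3231, 3762, 4293, 4824, 5355, 5886, 6417, 6948, 7479, 8010, 8541, 9072, 9603, 10134, 10665, 11196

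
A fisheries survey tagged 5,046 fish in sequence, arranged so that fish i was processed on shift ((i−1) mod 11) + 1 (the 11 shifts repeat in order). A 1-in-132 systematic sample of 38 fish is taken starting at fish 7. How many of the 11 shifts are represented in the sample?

1

Consecutive selections differ by k = 132, so their shift numbers differ by 132 mod 11 = 0.
gcd(132, 11) = 11, so the sample visits 11/11 = 1 distinct residues mod 11.
Start 7 is shift 7; the shifts hit are 7.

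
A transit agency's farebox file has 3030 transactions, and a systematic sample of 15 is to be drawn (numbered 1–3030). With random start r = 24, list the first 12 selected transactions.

k = N/n = 3030/15 = 202
transaction 1: 24
transaction 2: 24 + 202 = 226
transaction 3: 226 + 202 = 428
transaction 4: 428 + 202 = 630
transaction 5: 630 + 202 = 832
transaction 6: 832 + 202 = 1034
transaction 7: 1034 + 202 = 1236
transaction 8: 1236 + 202 = 1438
transaction 9: 1438 + 202 = 1640
transaction 10: 1640 + 202 = 1842
transaction 11: 1842 + 202 = 2044
transaction 12: 2044 + 202 = 2246

24, 226, 428, 630, 832, 1034, 1236, 1438, 1640, 1842, 2044, 2246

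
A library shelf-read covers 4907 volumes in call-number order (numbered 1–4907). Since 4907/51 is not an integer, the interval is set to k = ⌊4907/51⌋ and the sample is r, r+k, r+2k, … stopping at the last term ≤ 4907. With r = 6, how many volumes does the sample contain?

52

k = ⌊4907/51⌋ = 96
Achieved size = ⌊(4907 − 6)/96⌋ + 1 = ⌊4901/96⌋ + 1 = 51 + 1 = 52
(last selection: 6 + 51×96 = 4902 ≤ 4907; next would be 4998 > 4907)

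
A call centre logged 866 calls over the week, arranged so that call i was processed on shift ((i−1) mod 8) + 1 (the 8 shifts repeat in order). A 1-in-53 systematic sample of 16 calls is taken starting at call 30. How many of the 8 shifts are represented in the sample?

Consecutive selections differ by k = 53, so their shift numbers differ by 53 mod 8 = 5.
gcd(53, 8) = 1, so the sample visits 8/1 = 8 distinct residues mod 8.
Start 30 is shift 6; the shifts hit are 1, 2, 3, 4, 5, 6, 7, 8.

8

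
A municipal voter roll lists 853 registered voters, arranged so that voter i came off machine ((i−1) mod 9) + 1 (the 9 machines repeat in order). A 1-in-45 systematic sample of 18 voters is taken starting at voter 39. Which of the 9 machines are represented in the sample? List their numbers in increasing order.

3

Consecutive selections differ by k = 45, so their machine numbers differ by 45 mod 9 = 0.
gcd(45, 9) = 9, so the sample visits 9/9 = 1 distinct residues mod 9.
Start 39 is machine 3; the machines hit are 3.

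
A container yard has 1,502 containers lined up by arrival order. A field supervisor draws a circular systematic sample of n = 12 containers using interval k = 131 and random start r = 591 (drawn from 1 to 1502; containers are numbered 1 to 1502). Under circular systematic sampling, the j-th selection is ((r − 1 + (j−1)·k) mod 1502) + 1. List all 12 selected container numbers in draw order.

Selection 1: 591
Selection 2: 591 + 131 = 722
Selection 3: 722 + 131 = 853
Selection 4: 853 + 131 = 984
Selection 5: 984 + 131 = 1115
Selection 6: 1115 + 131 = 1246
Selection 7: 1246 + 131 = 1377
Selection 8: 1377 + 131 = 1508 → 1508 − 1502 = 6
Selection 9: 6 + 131 = 137
Selection 10: 137 + 131 = 268
Selection 11: 268 + 131 = 399
Selection 12: 399 + 131 = 530

591, 722, 853, 984, 1115, 1246, 1377, 6, 137, 268, 399, 530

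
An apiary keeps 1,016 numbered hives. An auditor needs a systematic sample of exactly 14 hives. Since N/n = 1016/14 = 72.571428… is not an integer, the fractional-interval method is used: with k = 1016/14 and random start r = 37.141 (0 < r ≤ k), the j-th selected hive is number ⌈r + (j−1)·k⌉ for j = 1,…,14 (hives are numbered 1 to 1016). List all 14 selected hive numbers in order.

j=1: r + 0k = 37.141 → ⌈·⌉ = 38
j=2: r + 1k = 109.712428… → ⌈·⌉ = 110
j=3: r + 2k = 182.283857… → ⌈·⌉ = 183
j=4: r + 3k = 254.855285… → ⌈·⌉ = 255
j=5: r + 4k = 327.426714… → ⌈·⌉ = 328
j=6: r + 5k = 399.998142… → ⌈·⌉ = 400
j=7: r + 6k = 472.569571… → ⌈·⌉ = 473
j=8: r + 7k = 545.141 → ⌈·⌉ = 546
j=9: r + 8k = 617.712428… → ⌈·⌉ = 618
j=10: r + 9k = 690.283857… → ⌈·⌉ = 691
j=11: r + 10k = 762.855285… → ⌈·⌉ = 763
j=12: r + 11k = 835.426714… → ⌈·⌉ = 836
j=13: r + 12k = 907.998142… → ⌈·⌉ = 908
j=14: r + 13k = 980.569571… → ⌈·⌉ = 981

38, 110, 183, 255, 328, 400, 473, 546, 618, 691, 763, 836, 908, 981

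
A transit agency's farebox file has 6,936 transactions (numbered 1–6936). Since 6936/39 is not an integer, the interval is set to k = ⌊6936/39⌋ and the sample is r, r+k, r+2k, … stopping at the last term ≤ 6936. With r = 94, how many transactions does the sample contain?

k = ⌊6936/39⌋ = 177
Achieved size = ⌊(6936 − 94)/177⌋ + 1 = ⌊6842/177⌋ + 1 = 38 + 1 = 39
(last selection: 94 + 38×177 = 6820 ≤ 6936; next would be 6997 > 6936)

39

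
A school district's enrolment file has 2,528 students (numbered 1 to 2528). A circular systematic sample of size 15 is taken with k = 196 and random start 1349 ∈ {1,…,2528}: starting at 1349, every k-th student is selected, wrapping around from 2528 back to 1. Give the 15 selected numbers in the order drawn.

Selection 1: 1349
Selection 2: 1349 + 196 = 1545
Selection 3: 1545 + 196 = 1741
Selection 4: 1741 + 196 = 1937
Selection 5: 1937 + 196 = 2133
Selection 6: 2133 + 196 = 2329
Selection 7: 2329 + 196 = 2525
Selection 8: 2525 + 196 = 2721 → 2721 − 2528 = 193
Selection 9: 193 + 196 = 389
Selection 10: 389 + 196 = 585
Selection 11: 585 + 196 = 781
Selection 12: 781 + 196 = 977
Selection 13: 977 + 196 = 1173
Selection 14: 1173 + 196 = 1369
Selection 15: 1369 + 196 = 1565

1349, 1545, 1741, 1937, 2133, 2329, 2525, 193, 389, 585, 781, 977, 1173, 1369, 1565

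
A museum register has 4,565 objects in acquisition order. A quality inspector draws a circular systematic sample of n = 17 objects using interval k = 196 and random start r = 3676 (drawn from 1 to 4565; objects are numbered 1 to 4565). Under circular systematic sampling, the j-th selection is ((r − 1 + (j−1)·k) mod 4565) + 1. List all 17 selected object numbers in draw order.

3676, 3872, 4068, 4264, 4460, 91, 287, 483, 679, 875, 1071, 1267, 1463, 1659, 1855, 2051, 2247

Selection 1: 3676
Selection 2: 3676 + 196 = 3872
Selection 3: 3872 + 196 = 4068
Selection 4: 4068 + 196 = 4264
Selection 5: 4264 + 196 = 4460
Selection 6: 4460 + 196 = 4656 → 4656 − 4565 = 91
Selection 7: 91 + 196 = 287
Selection 8: 287 + 196 = 483
Selection 9: 483 + 196 = 679
Selection 10: 679 + 196 = 875
Selection 11: 875 + 196 = 1071
Selection 12: 1071 + 196 = 1267
Selection 13: 1267 + 196 = 1463
Selection 14: 1463 + 196 = 1659
Selection 15: 1659 + 196 = 1855
Selection 16: 1855 + 196 = 2051
Selection 17: 2051 + 196 = 2247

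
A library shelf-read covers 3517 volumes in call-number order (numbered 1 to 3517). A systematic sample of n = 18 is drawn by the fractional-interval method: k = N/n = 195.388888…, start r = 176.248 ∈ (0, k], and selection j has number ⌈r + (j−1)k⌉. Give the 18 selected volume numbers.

177, 372, 568, 763, 958, 1154, 1349, 1544, 1740, 1935, 2131, 2326, 2521, 2717, 2912, 3108, 3303, 3498

j=1: r + 0k = 176.248 → ⌈·⌉ = 177
j=2: r + 1k = 371.636888… → ⌈·⌉ = 372
j=3: r + 2k = 567.025777… → ⌈·⌉ = 568
j=4: r + 3k = 762.414666… → ⌈·⌉ = 763
j=5: r + 4k = 957.803555… → ⌈·⌉ = 958
j=6: r + 5k = 1153.192444… → ⌈·⌉ = 1154
j=7: r + 6k = 1348.581333… → ⌈·⌉ = 1349
j=8: r + 7k = 1543.970222… → ⌈·⌉ = 1544
j=9: r + 8k = 1739.359111… → ⌈·⌉ = 1740
j=10: r + 9k = 1934.748 → ⌈·⌉ = 1935
j=11: r + 10k = 2130.136888… → ⌈·⌉ = 2131
j=12: r + 11k = 2325.525777… → ⌈·⌉ = 2326
j=13: r + 12k = 2520.914666… → ⌈·⌉ = 2521
j=14: r + 13k = 2716.303555… → ⌈·⌉ = 2717
j=15: r + 14k = 2911.692444… → ⌈·⌉ = 2912
j=16: r + 15k = 3107.081333… → ⌈·⌉ = 3108
j=17: r + 16k = 3302.470222… → ⌈·⌉ = 3303
j=18: r + 17k = 3497.859111… → ⌈·⌉ = 3498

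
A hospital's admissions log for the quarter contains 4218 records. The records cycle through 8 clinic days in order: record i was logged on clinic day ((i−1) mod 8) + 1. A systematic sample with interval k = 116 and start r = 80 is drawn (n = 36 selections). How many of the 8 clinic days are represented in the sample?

2

Consecutive selections differ by k = 116, so their clinic day numbers differ by 116 mod 8 = 4.
gcd(116, 8) = 4, so the sample visits 8/4 = 2 distinct residues mod 8.
Start 80 is clinic day 8; the clinic days hit are 4, 8.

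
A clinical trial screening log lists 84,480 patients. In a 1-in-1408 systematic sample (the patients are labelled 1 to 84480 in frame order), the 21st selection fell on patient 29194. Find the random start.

1034

k = 1408
r = 29194 − (21−1)×1408 = 29194 − 28160 = 1034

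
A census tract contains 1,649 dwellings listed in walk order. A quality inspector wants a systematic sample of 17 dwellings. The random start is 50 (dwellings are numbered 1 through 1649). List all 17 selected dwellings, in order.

k = N/n = 1649/17 = 97
dwelling 1: 50
dwelling 2: 50 + 97 = 147
dwelling 3: 147 + 97 = 244
dwelling 4: 244 + 97 = 341
dwelling 5: 341 + 97 = 438
dwelling 6: 438 + 97 = 535
dwelling 7: 535 + 97 = 632
dwelling 8: 632 + 97 = 729
dwelling 9: 729 + 97 = 826
dwelling 10: 826 + 97 = 923
dwelling 11: 923 + 97 = 1020
dwelling 12: 1020 + 97 = 1117
dwelling 13: 1117 + 97 = 1214
dwelling 14: 1214 + 97 = 1311
dwelling 15: 1311 + 97 = 1408
dwelling 16: 1408 + 97 = 1505
dwelling 17: 1505 + 97 = 1602

50, 147, 244, 341, 438, 535, 632, 729, 826, 923, 1020, 1117, 1214, 1311, 1408, 1505, 1602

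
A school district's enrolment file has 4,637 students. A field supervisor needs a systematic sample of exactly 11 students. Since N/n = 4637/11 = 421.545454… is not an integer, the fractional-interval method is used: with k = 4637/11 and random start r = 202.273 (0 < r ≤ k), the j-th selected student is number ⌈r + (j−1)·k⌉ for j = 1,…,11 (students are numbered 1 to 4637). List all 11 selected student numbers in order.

203, 624, 1046, 1467, 1889, 2311, 2732, 3154, 3575, 3997, 4418

j=1: r + 0k = 202.273 → ⌈·⌉ = 203
j=2: r + 1k = 623.818454… → ⌈·⌉ = 624
j=3: r + 2k = 1045.363909… → ⌈·⌉ = 1046
j=4: r + 3k = 1466.909363… → ⌈·⌉ = 1467
j=5: r + 4k = 1888.454818… → ⌈·⌉ = 1889
j=6: r + 5k = 2310.000272… → ⌈·⌉ = 2311
j=7: r + 6k = 2731.545727… → ⌈·⌉ = 2732
j=8: r + 7k = 3153.091181… → ⌈·⌉ = 3154
j=9: r + 8k = 3574.636636… → ⌈·⌉ = 3575
j=10: r + 9k = 3996.182090… → ⌈·⌉ = 3997
j=11: r + 10k = 4417.727545… → ⌈·⌉ = 4418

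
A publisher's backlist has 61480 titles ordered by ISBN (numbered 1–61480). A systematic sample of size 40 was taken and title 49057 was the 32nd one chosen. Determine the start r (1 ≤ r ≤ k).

k = 61480/40 = 1537
r = 49057 − (32−1)×1537 = 49057 − 47647 = 1410

1410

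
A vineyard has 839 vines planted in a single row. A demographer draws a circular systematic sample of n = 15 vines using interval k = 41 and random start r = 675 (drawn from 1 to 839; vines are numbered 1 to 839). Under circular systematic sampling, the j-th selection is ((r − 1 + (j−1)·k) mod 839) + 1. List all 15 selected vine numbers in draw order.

675, 716, 757, 798, 839, 41, 82, 123, 164, 205, 246, 287, 328, 369, 410

Selection 1: 675
Selection 2: 675 + 41 = 716
Selection 3: 716 + 41 = 757
Selection 4: 757 + 41 = 798
Selection 5: 798 + 41 = 839
Selection 6: 839 + 41 = 880 → 880 − 839 = 41
Selection 7: 41 + 41 = 82
Selection 8: 82 + 41 = 123
Selection 9: 123 + 41 = 164
Selection 10: 164 + 41 = 205
Selection 11: 205 + 41 = 246
Selection 12: 246 + 41 = 287
Selection 13: 287 + 41 = 328
Selection 14: 328 + 41 = 369
Selection 15: 369 + 41 = 410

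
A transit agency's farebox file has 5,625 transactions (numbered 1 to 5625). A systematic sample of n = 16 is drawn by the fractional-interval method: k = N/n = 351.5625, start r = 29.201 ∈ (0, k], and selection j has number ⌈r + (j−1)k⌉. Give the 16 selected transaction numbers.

j=1: r + 0k = 29.201 → ⌈·⌉ = 30
j=2: r + 1k = 380.7635 → ⌈·⌉ = 381
j=3: r + 2k = 732.326 → ⌈·⌉ = 733
j=4: r + 3k = 1083.8885 → ⌈·⌉ = 1084
j=5: r + 4k = 1435.451 → ⌈·⌉ = 1436
j=6: r + 5k = 1787.0135 → ⌈·⌉ = 1788
j=7: r + 6k = 2138.576 → ⌈·⌉ = 2139
j=8: r + 7k = 2490.1385 → ⌈·⌉ = 2491
j=9: r + 8k = 2841.701 → ⌈·⌉ = 2842
j=10: r + 9k = 3193.2635 → ⌈·⌉ = 3194
j=11: r + 10k = 3544.826 → ⌈·⌉ = 3545
j=12: r + 11k = 3896.3885 → ⌈·⌉ = 3897
j=13: r + 12k = 4247.951 → ⌈·⌉ = 4248
j=14: r + 13k = 4599.5135 → ⌈·⌉ = 4600
j=15: r + 14k = 4951.076 → ⌈·⌉ = 4952
j=16: r + 15k = 5302.6385 → ⌈·⌉ = 5303

30, 381, 733, 1084, 1436, 1788, 2139, 2491, 2842, 3194, 3545, 3897, 4248, 4600, 4952, 5303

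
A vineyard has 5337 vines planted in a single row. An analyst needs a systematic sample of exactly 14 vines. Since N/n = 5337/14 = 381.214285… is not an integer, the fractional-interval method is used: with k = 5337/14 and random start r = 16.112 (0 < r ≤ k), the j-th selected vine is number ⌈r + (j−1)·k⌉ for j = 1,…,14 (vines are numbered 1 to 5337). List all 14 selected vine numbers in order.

17, 398, 779, 1160, 1541, 1923, 2304, 2685, 3066, 3448, 3829, 4210, 4591, 4972

j=1: r + 0k = 16.112 → ⌈·⌉ = 17
j=2: r + 1k = 397.326285… → ⌈·⌉ = 398
j=3: r + 2k = 778.540571… → ⌈·⌉ = 779
j=4: r + 3k = 1159.754857… → ⌈·⌉ = 1160
j=5: r + 4k = 1540.969142… → ⌈·⌉ = 1541
j=6: r + 5k = 1922.183428… → ⌈·⌉ = 1923
j=7: r + 6k = 2303.397714… → ⌈·⌉ = 2304
j=8: r + 7k = 2684.612 → ⌈·⌉ = 2685
j=9: r + 8k = 3065.826285… → ⌈·⌉ = 3066
j=10: r + 9k = 3447.040571… → ⌈·⌉ = 3448
j=11: r + 10k = 3828.254857… → ⌈·⌉ = 3829
j=12: r + 11k = 4209.469142… → ⌈·⌉ = 4210
j=13: r + 12k = 4590.683428… → ⌈·⌉ = 4591
j=14: r + 13k = 4971.897714… → ⌈·⌉ = 4972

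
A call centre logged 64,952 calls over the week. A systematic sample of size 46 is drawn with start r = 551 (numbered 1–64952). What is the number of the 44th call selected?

61267

k = 64952/46 = 1412
44th selection = r + (44−1)·k = 551 + 43×1412 = 551 + 60716 = 61267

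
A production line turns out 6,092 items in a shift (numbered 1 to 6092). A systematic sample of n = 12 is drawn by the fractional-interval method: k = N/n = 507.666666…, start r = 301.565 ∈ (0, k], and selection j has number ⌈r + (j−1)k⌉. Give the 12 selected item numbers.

j=1: r + 0k = 301.565 → ⌈·⌉ = 302
j=2: r + 1k = 809.231666… → ⌈·⌉ = 810
j=3: r + 2k = 1316.898333… → ⌈·⌉ = 1317
j=4: r + 3k = 1824.565 → ⌈·⌉ = 1825
j=5: r + 4k = 2332.231666… → ⌈·⌉ = 2333
j=6: r + 5k = 2839.898333… → ⌈·⌉ = 2840
j=7: r + 6k = 3347.565 → ⌈·⌉ = 3348
j=8: r + 7k = 3855.231666… → ⌈·⌉ = 3856
j=9: r + 8k = 4362.898333… → ⌈·⌉ = 4363
j=10: r + 9k = 4870.565 → ⌈·⌉ = 4871
j=11: r + 10k = 5378.231666… → ⌈·⌉ = 5379
j=12: r + 11k = 5885.898333… → ⌈·⌉ = 5886

302, 810, 1317, 1825, 2333, 2840, 3348, 3856, 4363, 4871, 5379, 5886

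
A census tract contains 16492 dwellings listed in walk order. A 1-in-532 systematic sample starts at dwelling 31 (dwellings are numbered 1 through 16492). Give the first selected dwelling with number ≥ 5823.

5883

k = 532
Steps past start: ⌈(5823 − 31)/532⌉ = ⌈5792/532⌉ = 11
Selected dwelling: 31 + 11×532 = 5883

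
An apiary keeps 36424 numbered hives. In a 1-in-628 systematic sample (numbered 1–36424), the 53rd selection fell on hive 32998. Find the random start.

342

k = 628
r = 32998 − (53−1)×628 = 32998 − 32656 = 342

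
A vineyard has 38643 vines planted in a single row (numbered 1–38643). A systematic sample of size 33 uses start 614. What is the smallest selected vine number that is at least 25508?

26376

k = 38643/33 = 1171
Steps past start: ⌈(25508 − 614)/1171⌉ = ⌈24894/1171⌉ = 22
Selected vine: 614 + 22×1171 = 26376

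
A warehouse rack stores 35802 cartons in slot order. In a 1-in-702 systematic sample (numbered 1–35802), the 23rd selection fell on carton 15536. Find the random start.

92

k = 702
r = 15536 − (23−1)×702 = 15536 − 15444 = 92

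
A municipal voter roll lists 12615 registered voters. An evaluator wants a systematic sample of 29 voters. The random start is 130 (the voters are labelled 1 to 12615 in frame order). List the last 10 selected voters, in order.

8395, 8830, 9265, 9700, 10135, 10570, 11005, 11440, 11875, 12310

k = N/n = 12615/29 = 435
20th selection = 130 + 19×435 = 8395
21st: 8395 + 435 = 8830
22nd: 8830 + 435 = 9265
23rd: 9265 + 435 = 9700
24th: 9700 + 435 = 10135
25th: 10135 + 435 = 10570
26th: 10570 + 435 = 11005
27th: 11005 + 435 = 11440
28th: 11440 + 435 = 11875
29th: 11875 + 435 = 12310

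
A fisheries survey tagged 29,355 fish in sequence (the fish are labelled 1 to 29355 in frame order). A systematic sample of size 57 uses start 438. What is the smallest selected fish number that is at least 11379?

k = 29355/57 = 515
Steps past start: ⌈(11379 − 438)/515⌉ = ⌈10941/515⌉ = 22
Selected fish: 438 + 22×515 = 11768

11768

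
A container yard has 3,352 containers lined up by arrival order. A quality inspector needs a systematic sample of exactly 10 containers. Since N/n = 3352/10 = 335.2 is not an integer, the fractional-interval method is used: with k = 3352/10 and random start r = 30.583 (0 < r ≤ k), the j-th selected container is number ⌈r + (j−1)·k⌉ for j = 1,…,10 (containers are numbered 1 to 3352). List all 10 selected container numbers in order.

j=1: r + 0k = 30.583 → ⌈·⌉ = 31
j=2: r + 1k = 365.783 → ⌈·⌉ = 366
j=3: r + 2k = 700.983 → ⌈·⌉ = 701
j=4: r + 3k = 1036.183 → ⌈·⌉ = 1037
j=5: r + 4k = 1371.383 → ⌈·⌉ = 1372
j=6: r + 5k = 1706.583 → ⌈·⌉ = 1707
j=7: r + 6k = 2041.783 → ⌈·⌉ = 2042
j=8: r + 7k = 2376.983 → ⌈·⌉ = 2377
j=9: r + 8k = 2712.183 → ⌈·⌉ = 2713
j=10: r + 9k = 3047.383 → ⌈·⌉ = 3048

31, 366, 701, 1037, 1372, 1707, 2042, 2377, 2713, 3048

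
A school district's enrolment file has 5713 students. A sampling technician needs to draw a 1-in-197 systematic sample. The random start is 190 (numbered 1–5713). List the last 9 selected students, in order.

21st selection = 190 + 20×197 = 4130
22nd: 4130 + 197 = 4327
23rd: 4327 + 197 = 4524
24th: 4524 + 197 = 4721
25th: 4721 + 197 = 4918
26th: 4918 + 197 = 5115
27th: 5115 + 197 = 5312
28th: 5312 + 197 = 5509
29th: 5509 + 197 = 5706

4130, 4327, 4524, 4721, 4918, 5115, 5312, 5509, 5706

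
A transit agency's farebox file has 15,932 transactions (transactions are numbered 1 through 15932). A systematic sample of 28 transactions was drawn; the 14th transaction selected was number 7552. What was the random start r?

k = 15932/28 = 569
r = 7552 − (14−1)×569 = 7552 − 7397 = 155

155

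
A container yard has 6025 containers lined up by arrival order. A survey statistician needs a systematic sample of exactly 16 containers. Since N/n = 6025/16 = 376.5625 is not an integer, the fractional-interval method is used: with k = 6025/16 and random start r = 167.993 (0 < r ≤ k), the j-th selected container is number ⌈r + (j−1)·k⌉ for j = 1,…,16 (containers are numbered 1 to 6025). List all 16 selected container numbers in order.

168, 545, 922, 1298, 1675, 2051, 2428, 2804, 3181, 3558, 3934, 4311, 4687, 5064, 5440, 5817

j=1: r + 0k = 167.993 → ⌈·⌉ = 168
j=2: r + 1k = 544.5555 → ⌈·⌉ = 545
j=3: r + 2k = 921.118 → ⌈·⌉ = 922
j=4: r + 3k = 1297.6805 → ⌈·⌉ = 1298
j=5: r + 4k = 1674.243 → ⌈·⌉ = 1675
j=6: r + 5k = 2050.8055 → ⌈·⌉ = 2051
j=7: r + 6k = 2427.368 → ⌈·⌉ = 2428
j=8: r + 7k = 2803.9305 → ⌈·⌉ = 2804
j=9: r + 8k = 3180.493 → ⌈·⌉ = 3181
j=10: r + 9k = 3557.0555 → ⌈·⌉ = 3558
j=11: r + 10k = 3933.618 → ⌈·⌉ = 3934
j=12: r + 11k = 4310.1805 → ⌈·⌉ = 4311
j=13: r + 12k = 4686.743 → ⌈·⌉ = 4687
j=14: r + 13k = 5063.3055 → ⌈·⌉ = 5064
j=15: r + 14k = 5439.868 → ⌈·⌉ = 5440
j=16: r + 15k = 5816.4305 → ⌈·⌉ = 5817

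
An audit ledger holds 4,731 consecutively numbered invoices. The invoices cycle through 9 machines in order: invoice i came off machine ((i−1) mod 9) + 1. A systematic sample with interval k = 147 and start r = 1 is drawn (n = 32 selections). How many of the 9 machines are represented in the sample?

Consecutive selections differ by k = 147, so their machine numbers differ by 147 mod 9 = 3.
gcd(147, 9) = 3, so the sample visits 9/3 = 3 distinct residues mod 9.
Start 1 is machine 1; the machines hit are 1, 4, 7.

3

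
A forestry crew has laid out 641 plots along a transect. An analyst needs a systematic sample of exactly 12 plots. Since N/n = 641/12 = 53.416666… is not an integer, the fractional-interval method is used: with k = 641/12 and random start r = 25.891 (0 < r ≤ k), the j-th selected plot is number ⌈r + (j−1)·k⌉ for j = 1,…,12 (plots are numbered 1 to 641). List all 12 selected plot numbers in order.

j=1: r + 0k = 25.891 → ⌈·⌉ = 26
j=2: r + 1k = 79.307666… → ⌈·⌉ = 80
j=3: r + 2k = 132.724333… → ⌈·⌉ = 133
j=4: r + 3k = 186.141 → ⌈·⌉ = 187
j=5: r + 4k = 239.557666… → ⌈·⌉ = 240
j=6: r + 5k = 292.974333… → ⌈·⌉ = 293
j=7: r + 6k = 346.391 → ⌈·⌉ = 347
j=8: r + 7k = 399.807666… → ⌈·⌉ = 400
j=9: r + 8k = 453.224333… → ⌈·⌉ = 454
j=10: r + 9k = 506.641 → ⌈·⌉ = 507
j=11: r + 10k = 560.057666… → ⌈·⌉ = 561
j=12: r + 11k = 613.474333… → ⌈·⌉ = 614

26, 80, 133, 187, 240, 293, 347, 400, 454, 507, 561, 614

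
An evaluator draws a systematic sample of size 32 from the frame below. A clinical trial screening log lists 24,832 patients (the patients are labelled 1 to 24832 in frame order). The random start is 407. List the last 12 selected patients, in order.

15927, 16703, 17479, 18255, 19031, 19807, 20583, 21359, 22135, 22911, 23687, 24463

k = N/n = 24832/32 = 776
21st selection = 407 + 20×776 = 15927
22nd: 15927 + 776 = 16703
23rd: 16703 + 776 = 17479
24th: 17479 + 776 = 18255
25th: 18255 + 776 = 19031
26th: 19031 + 776 = 19807
27th: 19807 + 776 = 20583
28th: 20583 + 776 = 21359
29th: 21359 + 776 = 22135
30th: 22135 + 776 = 22911
31st: 22911 + 776 = 23687
32nd: 23687 + 776 = 24463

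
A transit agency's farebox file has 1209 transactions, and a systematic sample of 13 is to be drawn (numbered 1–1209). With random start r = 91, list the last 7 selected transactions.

k = N/n = 1209/13 = 93
7th selection = 91 + 6×93 = 649
8th: 649 + 93 = 742
9th: 742 + 93 = 835
10th: 835 + 93 = 928
11th: 928 + 93 = 1021
12th: 1021 + 93 = 1114
13th: 1114 + 93 = 1207

649, 742, 835, 928, 1021, 1114, 1207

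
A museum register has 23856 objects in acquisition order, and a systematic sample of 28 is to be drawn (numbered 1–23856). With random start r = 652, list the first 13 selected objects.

652, 1504, 2356, 3208, 4060, 4912, 5764, 6616, 7468, 8320, 9172, 10024, 10876

k = N/n = 23856/28 = 852
object 1: 652
object 2: 652 + 852 = 1504
object 3: 1504 + 852 = 2356
object 4: 2356 + 852 = 3208
object 5: 3208 + 852 = 4060
object 6: 4060 + 852 = 4912
object 7: 4912 + 852 = 5764
object 8: 5764 + 852 = 6616
object 9: 6616 + 852 = 7468
object 10: 7468 + 852 = 8320
object 11: 8320 + 852 = 9172
object 12: 9172 + 852 = 10024
object 13: 10024 + 852 = 10876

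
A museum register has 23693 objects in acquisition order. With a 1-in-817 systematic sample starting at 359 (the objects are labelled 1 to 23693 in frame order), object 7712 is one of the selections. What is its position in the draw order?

10

k = 817
position = (7712 − 359)/817 + 1 = 7353/817 + 1 = 9 + 1 = 10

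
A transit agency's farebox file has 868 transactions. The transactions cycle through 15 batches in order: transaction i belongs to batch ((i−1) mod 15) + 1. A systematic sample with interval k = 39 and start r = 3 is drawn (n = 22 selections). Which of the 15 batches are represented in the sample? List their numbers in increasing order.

Consecutive selections differ by k = 39, so their batch numbers differ by 39 mod 15 = 9.
gcd(39, 15) = 3, so the sample visits 15/3 = 5 distinct residues mod 15.
Start 3 is batch 3; the batches hit are 3, 6, 9, 12, 15.

3, 6, 9, 12, 15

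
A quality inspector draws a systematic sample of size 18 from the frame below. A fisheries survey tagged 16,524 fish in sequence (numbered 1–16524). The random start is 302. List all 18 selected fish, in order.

k = N/n = 16524/18 = 918
fish 1: 302
fish 2: 302 + 918 = 1220
fish 3: 1220 + 918 = 2138
fish 4: 2138 + 918 = 3056
fish 5: 3056 + 918 = 3974
fish 6: 3974 + 918 = 4892
fish 7: 4892 + 918 = 5810
fish 8: 5810 + 918 = 6728
fish 9: 6728 + 918 = 7646
fish 10: 7646 + 918 = 8564
fish 11: 8564 + 918 = 9482
fish 12: 9482 + 918 = 10400
fish 13: 10400 + 918 = 11318
fish 14: 11318 + 918 = 12236
fish 15: 12236 + 918 = 13154
fish 16: 13154 + 918 = 14072
fish 17: 14072 + 918 = 14990
fish 18: 14990 + 918 = 15908

302, 1220, 2138, 3056, 3974, 4892, 5810, 6728, 7646, 8564, 9482, 10400, 11318, 12236, 13154, 14072, 14990, 15908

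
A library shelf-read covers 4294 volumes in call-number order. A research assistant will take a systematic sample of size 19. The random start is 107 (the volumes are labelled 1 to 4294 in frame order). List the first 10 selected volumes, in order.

k = N/n = 4294/19 = 226
volume 1: 107
volume 2: 107 + 226 = 333
volume 3: 333 + 226 = 559
volume 4: 559 + 226 = 785
volume 5: 785 + 226 = 1011
volume 6: 1011 + 226 = 1237
volume 7: 1237 + 226 = 1463
volume 8: 1463 + 226 = 1689
volume 9: 1689 + 226 = 1915
volume 10: 1915 + 226 = 2141

107, 333, 559, 785, 1011, 1237, 1463, 1689, 1915, 2141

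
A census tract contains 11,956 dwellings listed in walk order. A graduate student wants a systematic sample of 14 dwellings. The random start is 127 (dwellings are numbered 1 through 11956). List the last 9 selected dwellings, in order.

k = N/n = 11956/14 = 854
6th selection = 127 + 5×854 = 4397
7th: 4397 + 854 = 5251
8th: 5251 + 854 = 6105
9th: 6105 + 854 = 6959
10th: 6959 + 854 = 7813
11th: 7813 + 854 = 8667
12th: 8667 + 854 = 9521
13th: 9521 + 854 = 10375
14th: 10375 + 854 = 11229

4397, 5251, 6105, 6959, 7813, 8667, 9521, 10375, 11229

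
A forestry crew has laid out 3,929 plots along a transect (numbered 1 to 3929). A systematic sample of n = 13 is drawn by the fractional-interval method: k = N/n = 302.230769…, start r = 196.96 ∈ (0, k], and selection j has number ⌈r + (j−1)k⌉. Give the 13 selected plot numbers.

197, 500, 802, 1104, 1406, 1709, 2011, 2313, 2615, 2918, 3220, 3522, 3824

j=1: r + 0k = 196.96 → ⌈·⌉ = 197
j=2: r + 1k = 499.190769… → ⌈·⌉ = 500
j=3: r + 2k = 801.421538… → ⌈·⌉ = 802
j=4: r + 3k = 1103.652307… → ⌈·⌉ = 1104
j=5: r + 4k = 1405.883076… → ⌈·⌉ = 1406
j=6: r + 5k = 1708.113846… → ⌈·⌉ = 1709
j=7: r + 6k = 2010.344615… → ⌈·⌉ = 2011
j=8: r + 7k = 2312.575384… → ⌈·⌉ = 2313
j=9: r + 8k = 2614.806153… → ⌈·⌉ = 2615
j=10: r + 9k = 2917.036923… → ⌈·⌉ = 2918
j=11: r + 10k = 3219.267692… → ⌈·⌉ = 3220
j=12: r + 11k = 3521.498461… → ⌈·⌉ = 3522
j=13: r + 12k = 3823.729230… → ⌈·⌉ = 3824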